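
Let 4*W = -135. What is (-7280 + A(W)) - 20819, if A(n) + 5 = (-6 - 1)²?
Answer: -28055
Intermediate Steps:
W = -135/4 (W = (¼)*(-135) = -135/4 ≈ -33.750)
A(n) = 44 (A(n) = -5 + (-6 - 1)² = -5 + (-7)² = -5 + 49 = 44)
(-7280 + A(W)) - 20819 = (-7280 + 44) - 20819 = -7236 - 20819 = -28055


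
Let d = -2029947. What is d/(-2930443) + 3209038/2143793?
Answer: 13755689112805/6282263190299 ≈ 2.1896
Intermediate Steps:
d/(-2930443) + 3209038/2143793 = -2029947/(-2930443) + 3209038/2143793 = -2029947*(-1/2930443) + 3209038*(1/2143793) = 2029947/2930443 + 3209038/2143793 = 13755689112805/6282263190299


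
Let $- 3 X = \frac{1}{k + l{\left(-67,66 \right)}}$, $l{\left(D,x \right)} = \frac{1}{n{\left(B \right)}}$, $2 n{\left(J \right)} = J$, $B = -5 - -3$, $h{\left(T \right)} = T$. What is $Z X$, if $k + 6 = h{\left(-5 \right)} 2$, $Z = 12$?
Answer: $\frac{4}{17} \approx 0.23529$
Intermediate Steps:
$B = -2$ ($B = -5 + 3 = -2$)
$n{\left(J \right)} = \frac{J}{2}$
$l{\left(D,x \right)} = -1$ ($l{\left(D,x \right)} = \frac{1}{\frac{1}{2} \left(-2\right)} = \frac{1}{-1} = -1$)
$k = -16$ ($k = -6 - 10 = -16$)
$X = \frac{1}{51}$ ($X = - \frac{1}{3 \left(-16 - 1\right)} = - \frac{1}{3 \left(-17\right)} = \left(- \frac{1}{3}\right) \left(- \frac{1}{17}\right) = \frac{1}{51} \approx 0.019608$)
$Z X = 12 \cdot \frac{1}{51} = \frac{4}{17}$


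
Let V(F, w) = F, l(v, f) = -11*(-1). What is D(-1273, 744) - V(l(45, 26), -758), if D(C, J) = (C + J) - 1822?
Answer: -2362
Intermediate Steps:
l(v, f) = 11
D(C, J) = -1822 + C + J
D(-1273, 744) - V(l(45, 26), -758) = (-1822 - 1273 + 744) - 1*11 = -2351 - 11 = -2362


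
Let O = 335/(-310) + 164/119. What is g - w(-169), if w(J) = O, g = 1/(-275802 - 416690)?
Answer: -760013659/2554602988 ≈ -0.29751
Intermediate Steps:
g = -1/692492 (g = 1/(-692492) = -1/692492 ≈ -1.4441e-6)
O = 2195/7378 (O = 335*(-1/310) + 164*(1/119) = -67/62 + 164/119 = 2195/7378 ≈ 0.29751)
w(J) = 2195/7378
g - w(-169) = -1/692492 - 1*2195/7378 = -1/692492 - 2195/7378 = -760013659/2554602988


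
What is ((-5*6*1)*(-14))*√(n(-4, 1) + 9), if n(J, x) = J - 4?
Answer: 420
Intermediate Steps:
n(J, x) = -4 + J
((-5*6*1)*(-14))*√(n(-4, 1) + 9) = ((-5*6*1)*(-14))*√((-4 - 4) + 9) = (-30*1*(-14))*√(-8 + 9) = (-30*(-14))*√1 = 420*1 = 420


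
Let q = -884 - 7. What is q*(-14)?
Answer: 12474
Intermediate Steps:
q = -891
q*(-14) = -891*(-14) = 12474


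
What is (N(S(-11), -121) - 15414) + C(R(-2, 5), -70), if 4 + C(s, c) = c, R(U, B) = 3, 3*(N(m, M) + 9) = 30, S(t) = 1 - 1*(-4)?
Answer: -15487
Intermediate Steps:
S(t) = 5 (S(t) = 1 + 4 = 5)
N(m, M) = 1 (N(m, M) = -9 + (⅓)*30 = -9 + 10 = 1)
C(s, c) = -4 + c
(N(S(-11), -121) - 15414) + C(R(-2, 5), -70) = (1 - 15414) + (-4 - 70) = -15413 - 74 = -15487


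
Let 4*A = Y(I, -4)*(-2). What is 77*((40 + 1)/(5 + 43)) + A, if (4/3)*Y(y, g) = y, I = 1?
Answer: 3139/48 ≈ 65.396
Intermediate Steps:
Y(y, g) = 3*y/4
A = -3/8 (A = (((3/4)*1)*(-2))/4 = ((3/4)*(-2))/4 = (1/4)*(-3/2) = -3/8 ≈ -0.37500)
77*((40 + 1)/(5 + 43)) + A = 77*((40 + 1)/(5 + 43)) - 3/8 = 77*(41/48) - 3/8 = 3157/48 - 3/8 = 3139/48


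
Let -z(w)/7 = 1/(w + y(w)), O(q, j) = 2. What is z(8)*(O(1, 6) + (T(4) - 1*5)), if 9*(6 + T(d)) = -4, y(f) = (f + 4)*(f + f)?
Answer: 119/360 ≈ 0.33056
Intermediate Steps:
y(f) = 2*f*(4 + f) (y(f) = (4 + f)*(2*f) = 2*f*(4 + f))
T(d) = -58/9 (T(d) = -6 + (1/9)*(-4) = -6 - 4/9 = -58/9)
z(w) = -7/(w + 2*w*(4 + w))
z(8)*(O(1, 6) + (T(4) - 1*5)) = (-7/(8*(9 + 2*8)))*(2 + (-58/9 - 1*5)) = (-7*1/8/(9 + 16))*(2 + (-58/9 - 5)) = (-7*1/8/25)*(2 - 103/9) = -7*1/8*1/25*(-85/9) = -7/200*(-85/9) = 119/360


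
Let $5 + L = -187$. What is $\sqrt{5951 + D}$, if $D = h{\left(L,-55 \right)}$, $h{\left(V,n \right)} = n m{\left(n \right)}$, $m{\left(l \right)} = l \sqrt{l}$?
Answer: $\sqrt{5951 + 3025 i \sqrt{55}} \approx 120.75 + 92.895 i$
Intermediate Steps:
$L = -192$ ($L = -5 - 187 = -192$)
$m{\left(l \right)} = l^{\frac{3}{2}}$
$h{\left(V,n \right)} = n^{\frac{5}{2}}$ ($h{\left(V,n \right)} = n n^{\frac{3}{2}} = n^{\frac{5}{2}}$)
$D = 3025 i \sqrt{55}$ ($D = \left(-55\right)^{\frac{5}{2}} = 3025 i \sqrt{55} \approx 22434.0 i$)
$\sqrt{5951 + D} = \sqrt{5951 + 3025 i \sqrt{55}}$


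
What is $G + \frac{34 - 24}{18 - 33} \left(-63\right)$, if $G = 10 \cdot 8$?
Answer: $122$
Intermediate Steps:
$G = 80$
$G + \frac{34 - 24}{18 - 33} \left(-63\right) = 80 + \frac{34 - 24}{18 - 33} \left(-63\right) = 80 + \frac{34 - 24}{-15} \left(-63\right) = 80 + \left(34 - 24\right) \left(- \frac{1}{15}\right) \left(-63\right) = 80 + 10 \left(- \frac{1}{15}\right) \left(-63\right) = 80 - -42 = 80 + 42 = 122$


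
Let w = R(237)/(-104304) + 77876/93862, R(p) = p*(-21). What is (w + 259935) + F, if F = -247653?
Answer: 20041934307169/1631697008 ≈ 12283.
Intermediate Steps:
R(p) = -21*p
w = 1431654913/1631697008 (w = -21*237/(-104304) + 77876/93862 = -4977*(-1/104304) + 77876*(1/93862) = 1659/34768 + 38938/46931 = 1431654913/1631697008 ≈ 0.87740)
(w + 259935) + F = (1431654913/1631697008 + 259935) - 247653 = 424136593429393/1631697008 - 247653 = 20041934307169/1631697008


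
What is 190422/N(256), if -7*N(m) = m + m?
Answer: -666477/256 ≈ -2603.4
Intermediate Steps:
N(m) = -2*m/7 (N(m) = -(m + m)/7 = -2*m/7)
190422/N(256) = 190422/((-2/7*256)) = 190422/(-512/7) = 190422*(-7/512) = -666477/256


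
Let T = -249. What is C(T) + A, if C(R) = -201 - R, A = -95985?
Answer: -95937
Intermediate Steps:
C(T) + A = (-201 - 1*(-249)) - 95985 = (-201 + 249) - 95985 = 48 - 95985 = -95937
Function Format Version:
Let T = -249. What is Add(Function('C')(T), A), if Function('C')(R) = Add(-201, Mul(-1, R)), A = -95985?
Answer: -95937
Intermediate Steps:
Add(Function('C')(T), A) = Add(Add(-201, Mul(-1, -249)), -95985) = Add(Add(-201, 249), -95985) = Add(48, -95985) = -95937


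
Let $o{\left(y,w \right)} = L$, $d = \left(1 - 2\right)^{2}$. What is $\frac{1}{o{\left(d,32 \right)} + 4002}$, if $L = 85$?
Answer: $\frac{1}{4087} \approx 0.00024468$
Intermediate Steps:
$d = 1$ ($d = \left(-1\right)^{2} = 1$)
$o{\left(y,w \right)} = 85$
$\frac{1}{o{\left(d,32 \right)} + 4002} = \frac{1}{85 + 4002} = \frac{1}{4087}$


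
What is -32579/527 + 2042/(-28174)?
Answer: -459478440/7423849 ≈ -61.892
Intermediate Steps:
-32579/527 + 2042/(-28174) = -32579*1/527 + 2042*(-1/28174) = -32579/527 - 1021/14087 = -459478440/7423849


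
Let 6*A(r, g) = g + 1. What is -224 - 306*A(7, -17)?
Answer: 592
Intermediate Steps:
A(r, g) = 1/6 + g/6 (A(r, g) = (g + 1)/6 = (1 + g)/6 = 1/6 + g/6)
-224 - 306*A(7, -17) = -224 - 306*(1/6 + (1/6)*(-17)) = -224 - 306*(1/6 - 17/6) = -224 - 306*(-8/3) = -224 + 816 = 592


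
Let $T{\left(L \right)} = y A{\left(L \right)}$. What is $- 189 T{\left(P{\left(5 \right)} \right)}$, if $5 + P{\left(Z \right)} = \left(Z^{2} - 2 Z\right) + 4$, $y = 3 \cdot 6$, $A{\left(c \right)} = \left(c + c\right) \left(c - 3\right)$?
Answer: $-1047816$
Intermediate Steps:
$A{\left(c \right)} = 2 c \left(-3 + c\right)$
$y = 18$
$P{\left(Z \right)} = -1 + Z^{2} - 2 Z$ ($P{\left(Z \right)} = -5 + \left(\left(Z^{2} - 2 Z\right) + 4\right) = -5 + \left(4 + Z^{2} - 2 Z\right) = -1 + Z^{2} - 2 Z$)
$T{\left(L \right)} = 36 L \left(-3 + L\right)$ ($T{\left(L \right)} = 18 \cdot 2 L \left(-3 + L\right) = 36 L \left(-3 + L\right)$)
$- 189 T{\left(P{\left(5 \right)} \right)} = - 189 \cdot 36 \left(-1 + 5^{2} - 10\right) \left(-3 - \left(11 - 25\right)\right) = - 189 \cdot 36 \left(-1 + 25 - 10\right) \left(-3 - -14\right) = - 189 \cdot 36 \cdot 14 \left(-3 + 14\right) = - 189 \cdot 36 \cdot 14 \cdot 11 = \left(-189\right) 5544 = -1047816$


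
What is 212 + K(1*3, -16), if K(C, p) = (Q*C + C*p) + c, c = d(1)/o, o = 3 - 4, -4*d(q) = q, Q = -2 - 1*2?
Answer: 609/4 ≈ 152.25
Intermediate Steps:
Q = -4 (Q = -2 - 2 = -4)
d(q) = -q/4
o = -1
c = ¼ (c = -¼*1/(-1) = -¼*(-1) = ¼ ≈ 0.25000)
K(C, p) = ¼ - 4*C + C*p (K(C, p) = (-4*C + C*p) + ¼ = ¼ - 4*C + C*p)
212 + K(1*3, -16) = 212 + (¼ - 4*3 + (1*3)*(-16)) = 212 + (¼ - 4*3 + 3*(-16)) = 212 + (¼ - 12 - 48) = 212 - 239/4 = 609/4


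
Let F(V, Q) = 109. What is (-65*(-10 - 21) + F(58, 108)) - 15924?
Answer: -13800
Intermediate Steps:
(-65*(-10 - 21) + F(58, 108)) - 15924 = (-65*(-10 - 21) + 109) - 15924 = (-65*(-31) + 109) - 15924 = (2015 + 109) - 15924 = 2124 - 15924 = -13800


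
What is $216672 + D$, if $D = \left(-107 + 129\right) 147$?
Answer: $219906$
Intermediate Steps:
$D = 3234$ ($D = 22 \cdot 147 = 3234$)
$216672 + D = 216672 + 3234 = 219906$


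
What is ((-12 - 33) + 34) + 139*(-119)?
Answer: -16552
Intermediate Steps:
((-12 - 33) + 34) + 139*(-119) = (-45 + 34) - 16541 = -11 - 16541 = -16552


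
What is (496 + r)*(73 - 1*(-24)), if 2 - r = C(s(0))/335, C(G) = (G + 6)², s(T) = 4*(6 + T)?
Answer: 3219042/67 ≈ 48045.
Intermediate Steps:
s(T) = 24 + 4*T
C(G) = (6 + G)²
r = -46/67 (r = 2 - (6 + (24 + 4*0))²/335 = 2 - (6 + (24 + 0))²/335 = 2 - (6 + 24)²/335 = 2 - 30²/335 = 2 - 900/335 = 2 - 1*180/67 = 2 - 180/67 = -46/67 ≈ -0.68657)
(496 + r)*(73 - 1*(-24)) = (496 - 46/67)*(73 - 1*(-24)) = 33186*(73 + 24)/67 = (33186/67)*97 = 3219042/67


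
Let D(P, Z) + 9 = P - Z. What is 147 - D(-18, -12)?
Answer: 162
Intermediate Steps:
D(P, Z) = -9 + P - Z (D(P, Z) = -9 + (P - Z) = -9 + P - Z)
147 - D(-18, -12) = 147 - (-9 - 18 - 1*(-12)) = 147 - (-9 - 18 + 12) = 147 - 1*(-15) = 147 + 15 = 162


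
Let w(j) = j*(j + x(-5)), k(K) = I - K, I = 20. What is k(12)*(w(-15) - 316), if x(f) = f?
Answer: -128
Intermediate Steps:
k(K) = 20 - K
w(j) = j*(-5 + j) (w(j) = j*(j - 5) = j*(-5 + j))
k(12)*(w(-15) - 316) = (20 - 1*12)*(-15*(-5 - 15) - 316) = (20 - 12)*(-15*(-20) - 316) = 8*(300 - 316) = 8*(-16) = -128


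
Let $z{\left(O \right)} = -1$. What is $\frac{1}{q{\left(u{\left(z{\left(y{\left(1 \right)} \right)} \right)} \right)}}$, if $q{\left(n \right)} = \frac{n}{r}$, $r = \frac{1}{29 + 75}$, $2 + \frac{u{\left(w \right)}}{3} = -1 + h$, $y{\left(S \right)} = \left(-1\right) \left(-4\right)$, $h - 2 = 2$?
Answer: $\frac{1}{312} \approx 0.0032051$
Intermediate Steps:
$h = 4$ ($h = 2 + 2 = 4$)
$y{\left(S \right)} = 4$
$u{\left(w \right)} = 3$ ($u{\left(w \right)} = -6 + 3 \left(-1 + 4\right) = -6 + 3 \cdot 3 = -6 + 9 = 3$)
$r = \frac{1}{104} \approx 0.0096154$
$q{\left(n \right)} = 104 n$ ($q{\left(n \right)} = n \frac{1}{\frac{1}{104}} = n 104 = 104 n$)
$\frac{1}{q{\left(u{\left(z{\left(y{\left(1 \right)} \right)} \right)} \right)}} = \frac{1}{104 \cdot 3} = \frac{1}{312}$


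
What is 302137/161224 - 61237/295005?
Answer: 79259051597/47561886120 ≈ 1.6664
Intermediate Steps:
302137/161224 - 61237/295005 = 79259051597/47561886120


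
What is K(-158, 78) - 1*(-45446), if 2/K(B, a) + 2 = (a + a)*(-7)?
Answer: 24858961/547 ≈ 45446.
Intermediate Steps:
K(B, a) = 2/(-2 - 14*a) (K(B, a) = 2/(-2 + (a + a)*(-7)) = 2/(-2 + (2*a)*(-7)) = 2/(-2 - 14*a))
K(-158, 78) - 1*(-45446) = -1/(1 + 7*78) - 1*(-45446) = -1/(1 + 546) + 45446 = -1/547 + 45446 = 24858961/547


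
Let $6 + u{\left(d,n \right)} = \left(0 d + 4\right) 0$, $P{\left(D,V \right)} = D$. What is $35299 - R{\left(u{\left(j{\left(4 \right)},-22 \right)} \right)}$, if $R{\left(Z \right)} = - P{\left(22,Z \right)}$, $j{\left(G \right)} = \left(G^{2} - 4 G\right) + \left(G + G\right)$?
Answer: $35321$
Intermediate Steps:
$j{\left(G \right)} = G^{2} - 2 G$ ($j{\left(G \right)} = \left(G^{2} - 4 G\right) + 2 G = G^{2} - 2 G$)
$u{\left(d,n \right)} = -6$ ($u{\left(d,n \right)} = -6 + \left(0 d + 4\right) 0 = -6 + \left(0 + 4\right) 0 = -6 + 4 \cdot 0 = -6 + 0 = -6$)
$R{\left(Z \right)} = -22$ ($R{\left(Z \right)} = \left(-1\right) 22 = -22$)
$35299 - R{\left(u{\left(j{\left(4 \right)},-22 \right)} \right)} = 35299 - -22 = 35299 + 22 = 35321$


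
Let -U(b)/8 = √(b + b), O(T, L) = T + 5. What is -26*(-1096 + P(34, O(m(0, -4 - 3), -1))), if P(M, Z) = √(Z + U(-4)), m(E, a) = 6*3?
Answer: 28496 - 26*√(23 - 16*I*√2) ≈ 28359.0 + 55.959*I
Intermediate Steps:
m(E, a) = 18
O(T, L) = 5 + T
U(b) = -8*√2*√b (U(b) = -8*√(b + b) = -8*√2*√b)
P(M, Z) = √(Z - 16*I*√2) (P(M, Z) = √(Z - 8*√2*√(-4)) = √(Z - 8*√2*2*I) = √(Z - 16*I*√2))
-26*(-1096 + P(34, O(m(0, -4 - 3), -1))) = -26*(-1096 + √((5 + 18) - 16*I*√2)) = -26*(-1096 + √(23 - 16*I*√2)) = 28496 - 26*√(23 - 16*I*√2)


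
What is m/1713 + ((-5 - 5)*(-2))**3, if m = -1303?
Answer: 13702697/1713 ≈ 7999.2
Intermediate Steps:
m/1713 + ((-5 - 5)*(-2))**3 = -1303/1713 + ((-5 - 5)*(-2))**3 = -1303*1/1713 + (-10*(-2))**3 = -1303/1713 + 20**3 = -1303/1713 + 8000 = 13702697/1713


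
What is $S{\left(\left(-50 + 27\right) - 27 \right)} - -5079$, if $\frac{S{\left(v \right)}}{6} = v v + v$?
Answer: $19779$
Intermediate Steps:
$S{\left(v \right)} = 6 v + 6 v^{2}$ ($S{\left(v \right)} = 6 \left(v v + v\right) = 6 \left(v^{2} + v\right) = 6 \left(v + v^{2}\right) = 6 v + 6 v^{2}$)
$S{\left(\left(-50 + 27\right) - 27 \right)} - -5079 = 6 \left(\left(-50 + 27\right) - 27\right) \left(1 + \left(\left(-50 + 27\right) - 27\right)\right) - -5079 = 6 \left(-23 - 27\right) \left(1 - 50\right) + 5079 = 6 \left(-50\right) \left(1 - 50\right) + 5079 = 6 \left(-50\right) \left(-49\right) + 5079 = 14700 + 5079 = 19779$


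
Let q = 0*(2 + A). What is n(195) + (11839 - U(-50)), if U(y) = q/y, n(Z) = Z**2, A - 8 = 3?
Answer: 49864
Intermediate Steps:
A = 11 (A = 8 + 3 = 11)
q = 0 (q = 0*(2 + 11) = 0*13 = 0)
U(y) = 0 (U(y) = 0/y = 0)
n(195) + (11839 - U(-50)) = 195**2 + (11839 - 1*0) = 38025 + (11839 + 0) = 38025 + 11839 = 49864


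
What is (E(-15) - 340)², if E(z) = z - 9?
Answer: 132496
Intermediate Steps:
E(z) = -9 + z
(E(-15) - 340)² = ((-9 - 15) - 340)² = (-24 - 340)² = (-364)² = 132496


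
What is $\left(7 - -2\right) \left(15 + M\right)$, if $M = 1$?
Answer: $144$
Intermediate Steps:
$\left(7 - -2\right) \left(15 + M\right) = \left(7 - -2\right) \left(15 + 1\right) = \left(7 + 2\right) 16 = 9 \cdot 16 = 144$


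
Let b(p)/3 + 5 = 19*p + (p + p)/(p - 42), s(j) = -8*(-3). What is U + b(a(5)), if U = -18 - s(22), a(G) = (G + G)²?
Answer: 163947/29 ≈ 5653.3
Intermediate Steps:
s(j) = 24
a(G) = 4*G² (a(G) = (2*G)² = 4*G²)
b(p) = -15 + 57*p + 6*p/(-42 + p) (b(p) = -15 + 3*(19*p + (p + p)/(p - 42)) = -15 + 3*(19*p + (2*p)/(-42 + p)) = -15 + 3*(19*p + 2*p/(-42 + p)) = -15 + (57*p + 6*p/(-42 + p)) = -15 + 57*p + 6*p/(-42 + p))
U = -42 (U = -18 - 1*24 = -18 - 24 = -42)
U + b(a(5)) = -42 + 3*(210 - 3204*5² + 19*(4*5²)²)/(-42 + 4*5²) = -42 + 3*(210 - 3204*25 + 19*(4*25)²)/(-42 + 4*25) = -42 + 3*(210 - 801*100 + 19*100²)/(-42 + 100) = -42 + 3*(210 - 80100 + 19*10000)/58 = -42 + 3*(1/58)*(210 - 80100 + 190000) = -42 + 3*(1/58)*110110 = -42 + 165165/29 = 163947/29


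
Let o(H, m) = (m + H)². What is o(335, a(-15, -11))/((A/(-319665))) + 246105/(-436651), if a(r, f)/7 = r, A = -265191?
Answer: 2461274917490815/38598638447 ≈ 63766.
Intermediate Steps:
a(r, f) = 7*r
o(H, m) = (H + m)²
o(335, a(-15, -11))/((A/(-319665))) + 246105/(-436651) = (335 + 7*(-15))²/((-265191/(-319665))) + 246105/(-436651) = (335 - 105)²/((-265191*(-1/319665))) + 246105*(-1/436651) = 230²/(88397/106555) - 246105/436651 = 52900*(106555/88397) - 246105/436651 = 5636759500/88397 - 246105/436651 = 2461274917490815/38598638447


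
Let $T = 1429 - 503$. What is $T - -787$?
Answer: $1713$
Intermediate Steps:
$T = 926$ ($T = 1429 - 503 = 926$)
$T - -787 = 926 - -787 = 926 + 787 = 1713$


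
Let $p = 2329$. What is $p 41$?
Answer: $95489$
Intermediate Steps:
$p 41 = 2329 \cdot 41 = 95489$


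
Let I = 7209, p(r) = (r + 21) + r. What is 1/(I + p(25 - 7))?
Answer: 1/7266 ≈ 0.00013763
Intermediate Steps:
p(r) = 21 + 2*r (p(r) = (21 + r) + r = 21 + 2*r)
1/(I + p(25 - 7)) = 1/(7209 + (21 + 2*(25 - 7))) = 1/(7209 + (21 + 2*18)) = 1/(7209 + (21 + 36)) = 1/(7209 + 57) = 1/7266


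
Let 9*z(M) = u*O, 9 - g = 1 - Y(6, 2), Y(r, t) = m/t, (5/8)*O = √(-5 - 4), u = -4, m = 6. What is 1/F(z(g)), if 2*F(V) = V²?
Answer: -225/512 ≈ -0.43945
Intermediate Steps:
O = 24*I/5 (O = 8*√(-5 - 4)/5 = 8*√(-9)/5 = 8*(3*I)/5 = 24*I/5 ≈ 4.8*I)
Y(r, t) = 6/t
g = 11 (g = 9 - (1 - 6/2) = 9 - (1 - 1*3) = 9 - (1 - 3) = 9 - 1*(-2) = 9 + 2 = 11)
z(M) = -32*I/15 (z(M) = (-96*I/5)/9 = -32*I/15)
F(V) = V²/2
1/F(z(g)) = 1/((-32*I/15)²/2) = 1/((½)*(-1024/225)) = 1/(-512/225) = -225/512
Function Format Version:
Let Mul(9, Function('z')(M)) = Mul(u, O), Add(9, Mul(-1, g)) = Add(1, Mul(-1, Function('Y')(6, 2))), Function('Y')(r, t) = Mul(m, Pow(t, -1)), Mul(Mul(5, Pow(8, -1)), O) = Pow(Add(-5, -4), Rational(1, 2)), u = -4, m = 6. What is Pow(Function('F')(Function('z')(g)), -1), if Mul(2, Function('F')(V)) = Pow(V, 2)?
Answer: Rational(-225, 512) ≈ -0.43945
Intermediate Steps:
O = Mul(Rational(24, 5), I) (O = Mul(Rational(8, 5), Pow(Add(-5, -4), Rational(1, 2))) = Mul(Rational(8, 5), Pow(-9, Rational(1, 2))) = Mul(Rational(8, 5), Mul(3, I)) = Mul(Rational(24, 5), I) ≈ Mul(4.8000, I))
Function('Y')(r, t) = Mul(6, Pow(t, -1))
g = 11 (g = Add(9, Mul(-1, Add(1, Mul(-1, Mul(6, Pow(2, -1)))))) = Add(9, Mul(-1, Add(1, Mul(-1, Mul(6, Rational(1, 2)))))) = Add(9, Mul(-1, Add(1, Mul(-1, 3)))) = Add(9, Mul(-1, Add(1, -3))) = Add(9, Mul(-1, -2)) = Add(9, 2) = 11)
Function('z')(M) = Mul(Rational(-32, 15), I) (Function('z')(M) = Mul(Rational(1, 9), Mul(-4, Mul(Rational(24, 5), I))) = Mul(Rational(1, 9), Mul(Rational(-96, 5), I)) = Mul(Rational(-32, 15), I))
Function('F')(V) = Mul(Rational(1, 2), Pow(V, 2))
Pow(Function('F')(Function('z')(g)), -1) = Pow(Mul(Rational(1, 2), Pow(Mul(Rational(-32, 15), I), 2)), -1) = Pow(Mul(Rational(1, 2), Rational(-1024, 225)), -1) = Pow(Rational(-512, 225), -1) = Rational(-225, 512)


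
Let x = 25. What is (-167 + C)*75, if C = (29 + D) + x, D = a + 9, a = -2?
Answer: -7950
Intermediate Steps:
D = 7 (D = -2 + 9 = 7)
C = 61 (C = (29 + 7) + 25 = 36 + 25 = 61)
(-167 + C)*75 = (-167 + 61)*75 = -106*75 = -7950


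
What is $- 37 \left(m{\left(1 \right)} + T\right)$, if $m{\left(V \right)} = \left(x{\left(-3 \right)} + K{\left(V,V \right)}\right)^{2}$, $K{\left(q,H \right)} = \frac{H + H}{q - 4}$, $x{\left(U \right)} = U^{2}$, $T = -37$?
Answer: $- \frac{10804}{9} \approx -1200.4$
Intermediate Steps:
$K{\left(q,H \right)} = \frac{2 H}{-4 + q}$
$m{\left(V \right)} = \left(9 + \frac{2 V}{-4 + V}\right)^{2}$ ($m{\left(V \right)} = \left(\left(-3\right)^{2} + \frac{2 V}{-4 + V}\right)^{2} = \left(9 + \frac{2 V}{-4 + V}\right)^{2}$)
$- 37 \left(m{\left(1 \right)} + T\right) = - 37 \left(\frac{\left(-36 + 11 \cdot 1\right)^{2}}{\left(-4 + 1\right)^{2}} - 37\right) = - 37 \left(\frac{\left(-36 + 11\right)^{2}}{9} - 37\right) = - 37 \left(\left(-25\right)^{2} \cdot \frac{1}{9} - 37\right) = - 37 \left(625 \cdot \frac{1}{9} - 37\right) = - 37 \left(\frac{625}{9} - 37\right) = \left(-37\right) \frac{292}{9} = - \frac{10804}{9}$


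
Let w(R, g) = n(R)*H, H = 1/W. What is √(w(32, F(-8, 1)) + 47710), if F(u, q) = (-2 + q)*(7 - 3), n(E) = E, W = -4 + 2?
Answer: √47694 ≈ 218.39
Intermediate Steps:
W = -2
F(u, q) = -8 + 4*q (F(u, q) = (-2 + q)*4 = -8 + 4*q)
H = -½ (H = 1/(-2) = -½ ≈ -0.50000)
w(R, g) = -R/2 (w(R, g) = R*(-½) = -R/2)
√(w(32, F(-8, 1)) + 47710) = √(-½*32 + 47710) = √(-16 + 47710) = √47694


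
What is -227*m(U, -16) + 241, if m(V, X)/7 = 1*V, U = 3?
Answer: -4526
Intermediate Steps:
m(V, X) = 7*V (m(V, X) = 7*(1*V) = 7*V)
-227*m(U, -16) + 241 = -1589*3 + 241 = -227*21 + 241 = -4767 + 241 = -4526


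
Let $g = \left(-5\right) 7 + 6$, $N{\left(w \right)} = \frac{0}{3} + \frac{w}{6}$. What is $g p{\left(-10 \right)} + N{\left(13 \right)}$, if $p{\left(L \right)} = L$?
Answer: $\frac{1753}{6} \approx 292.17$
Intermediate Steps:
$N{\left(w \right)} = \frac{w}{6}$ ($N{\left(w \right)} = 0 \cdot \frac{1}{3} + w \frac{1}{6} = 0 + \frac{w}{6} = \frac{w}{6}$)
$g = -29$ ($g = -35 + 6 = -29$)
$g p{\left(-10 \right)} + N{\left(13 \right)} = \left(-29\right) \left(-10\right) + \frac{1}{6} \cdot 13 = 290 + \frac{13}{6} = \frac{1753}{6}$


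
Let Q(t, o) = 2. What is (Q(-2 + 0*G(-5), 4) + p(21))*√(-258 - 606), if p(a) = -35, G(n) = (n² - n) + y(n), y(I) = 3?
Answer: -396*I*√6 ≈ -970.0*I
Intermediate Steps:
G(n) = 3 + n² - n (G(n) = (n² - n) + 3 = 3 + n² - n)
(Q(-2 + 0*G(-5), 4) + p(21))*√(-258 - 606) = (2 - 35)*√(-258 - 606) = -396*I*√6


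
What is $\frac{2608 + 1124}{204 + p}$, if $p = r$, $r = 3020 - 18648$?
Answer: $- \frac{933}{3856} \approx -0.24196$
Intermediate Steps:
$r = -15628$ ($r = 3020 - 18648 = -15628$)
$p = -15628$
$\frac{2608 + 1124}{204 + p} = \frac{2608 + 1124}{204 - 15628} = \frac{3732}{-15424} = 3732 \left(- \frac{1}{15424}\right) = - \frac{933}{3856}$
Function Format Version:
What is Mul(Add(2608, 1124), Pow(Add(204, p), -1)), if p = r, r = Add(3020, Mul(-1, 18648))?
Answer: Rational(-933, 3856) ≈ -0.24196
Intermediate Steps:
r = -15628 (r = Add(3020, -18648) = -15628)
p = -15628
Mul(Add(2608, 1124), Pow(Add(204, p), -1)) = Mul(Add(2608, 1124), Pow(Add(204, -15628), -1)) = Mul(3732, Pow(-15424, -1)) = Mul(3732, Rational(-1, 15424)) = Rational(-933, 3856)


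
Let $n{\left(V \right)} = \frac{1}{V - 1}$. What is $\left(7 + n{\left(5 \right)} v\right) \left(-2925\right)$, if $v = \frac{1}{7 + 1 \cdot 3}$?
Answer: $- \frac{164385}{8} \approx -20548.0$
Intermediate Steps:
$n{\left(V \right)} = \frac{1}{-1 + V}$
$v = \frac{1}{10}$ ($v = \frac{1}{7 + 3} = \frac{1}{10} \approx 0.1$)
$\left(7 + n{\left(5 \right)} v\right) \left(-2925\right) = \left(7 + \frac{1}{-1 + 5} \cdot \frac{1}{10}\right) \left(-2925\right) = \left(7 + \frac{1}{4} \cdot \frac{1}{10}\right) \left(-2925\right) = \left(7 + \frac{1}{40}\right) \left(-2925\right) = \frac{281}{40} \left(-2925\right) = - \frac{164385}{8}$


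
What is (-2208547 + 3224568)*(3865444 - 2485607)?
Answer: 1401943368577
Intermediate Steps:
(-2208547 + 3224568)*(3865444 - 2485607) = 1016021*1379837 = 1401943368577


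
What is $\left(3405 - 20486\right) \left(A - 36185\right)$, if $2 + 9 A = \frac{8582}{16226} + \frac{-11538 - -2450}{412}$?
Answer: $\frac{34952867891632}{56547} \approx 6.1812 \cdot 10^{8}$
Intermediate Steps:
$A = - \frac{2808863}{1074393}$ ($A = - \frac{2}{9} + \frac{\frac{8582}{16226} + \frac{-11538 - -2450}{412}}{9} = - \frac{2}{9} + \frac{8582 \cdot \frac{1}{16226} + \left(-11538 + 2450\right) \frac{1}{412}}{9} = - \frac{2}{9} + \frac{\frac{613}{1159} - \frac{2272}{103}}{9} = - \frac{2}{9} + \frac{1}{9} \left(- \frac{2570109}{119377}\right) = - \frac{2}{9} - \frac{856703}{358131} = - \frac{2808863}{1074393} \approx -2.6144$)
$\left(3405 - 20486\right) \left(A - 36185\right) = \left(3405 - 20486\right) \left(- \frac{2808863}{1074393} - 36185\right) = \left(-17081\right) \left(- \frac{38879719568}{1074393}\right) = \frac{34952867891632}{56547}$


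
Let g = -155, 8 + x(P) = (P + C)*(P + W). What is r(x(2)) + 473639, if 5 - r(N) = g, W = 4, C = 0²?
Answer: 473799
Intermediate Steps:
C = 0
x(P) = -8 + P*(4 + P) (x(P) = -8 + (P + 0)*(P + 4) = -8 + P*(4 + P))
r(N) = 160 (r(N) = 5 - 1*(-155) = 5 + 155 = 160)
r(x(2)) + 473639 = 160 + 473639 = 473799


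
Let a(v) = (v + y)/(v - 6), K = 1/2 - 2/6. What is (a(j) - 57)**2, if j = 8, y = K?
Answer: 403225/144 ≈ 2800.2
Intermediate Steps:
K = 1/6 (K = 1*(1/2) - 2*1/6 = 1/2 - 1/3 = 1/6 ≈ 0.16667)
y = 1/6 ≈ 0.16667
a(v) = (1/6 + v)/(-6 + v) (a(v) = (v + 1/6)/(v - 6) = (1/6 + v)/(-6 + v))
(a(j) - 57)**2 = ((1/6 + 8)/(-6 + 8) - 57)**2 = ((49/6)/2 - 57)**2 = ((1/2)*(49/6) - 57)**2 = (49/12 - 57)**2 = (-635/12)**2 = 403225/144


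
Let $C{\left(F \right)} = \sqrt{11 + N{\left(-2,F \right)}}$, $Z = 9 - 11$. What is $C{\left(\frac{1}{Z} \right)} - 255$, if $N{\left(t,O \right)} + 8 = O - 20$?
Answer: $-255 + \frac{i \sqrt{70}}{2} \approx -255.0 + 4.1833 i$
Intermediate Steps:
$Z = -2$
$N{\left(t,O \right)} = -28 + O$ ($N{\left(t,O \right)} = -8 + \left(O - 20\right) = -8 + \left(-20 + O\right) = -28 + O$)
$C{\left(F \right)} = \sqrt{-17 + F}$ ($C{\left(F \right)} = \sqrt{11 + \left(-28 + F\right)} = \sqrt{-17 + F}$)
$C{\left(\frac{1}{Z} \right)} - 255 = \sqrt{-17 + \frac{1}{-2}} - 255 = \sqrt{-17 - \frac{1}{2}} - 255 = \sqrt{- \frac{35}{2}} - 255 = \frac{i \sqrt{70}}{2} - 255 = -255 + \frac{i \sqrt{70}}{2}$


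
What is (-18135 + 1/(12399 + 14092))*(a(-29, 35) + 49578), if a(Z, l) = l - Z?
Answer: -23848725886328/26491 ≈ -9.0026e+8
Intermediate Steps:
(-18135 + 1/(12399 + 14092))*(a(-29, 35) + 49578) = (-18135 + 1/(12399 + 14092))*((35 - 1*(-29)) + 49578) = (-18135 + 1/26491)*((35 + 29) + 49578) = (-18135 + 1/26491)*(64 + 49578) = -480414284/26491*49642 = -23848725886328/26491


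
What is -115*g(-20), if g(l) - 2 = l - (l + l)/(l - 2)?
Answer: 25070/11 ≈ 2279.1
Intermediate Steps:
g(l) = 2 + l - 2*l/(-2 + l) (g(l) = 2 + (l - (l + l)/(l - 2)) = 2 + (l - 2*l/(-2 + l)) = 2 + l - 2*l/(-2 + l))
-115*g(-20) = -115*(-4 + (-20)**2 - 2*(-20))/(-2 - 20) = -115*(-4 + 400 + 40)/(-22) = -(-115)*436/22 = -115*(-218/11) = 25070/11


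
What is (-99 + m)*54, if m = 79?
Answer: -1080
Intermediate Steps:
(-99 + m)*54 = (-99 + 79)*54 = -20*54 = -1080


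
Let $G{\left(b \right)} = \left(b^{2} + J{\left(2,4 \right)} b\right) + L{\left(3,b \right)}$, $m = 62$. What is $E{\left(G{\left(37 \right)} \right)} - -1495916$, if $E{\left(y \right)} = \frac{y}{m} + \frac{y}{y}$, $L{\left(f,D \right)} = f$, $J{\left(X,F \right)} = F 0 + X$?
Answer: $\frac{46374150}{31} \approx 1.4959 \cdot 10^{6}$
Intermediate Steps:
$J{\left(X,F \right)} = X$ ($J{\left(X,F \right)} = 0 + X = X$)
$G{\left(b \right)} = 3 + b^{2} + 2 b$ ($G{\left(b \right)} = \left(b^{2} + 2 b\right) + 3 = 3 + b^{2} + 2 b$)
$E{\left(y \right)} = 1 + \frac{y}{62}$ ($E{\left(y \right)} = \frac{y}{62} + \frac{y}{y} = y \frac{1}{62} + 1 = \frac{y}{62} + 1 = 1 + \frac{y}{62}$)
$E{\left(G{\left(37 \right)} \right)} - -1495916 = \left(1 + \frac{3 + 37^{2} + 2 \cdot 37}{62}\right) - -1495916 = \left(1 + \frac{3 + 1369 + 74}{62}\right) + 1495916 = \left(1 + \frac{1}{62} \cdot 1446\right) + 1495916 = \left(1 + \frac{723}{31}\right) + 1495916 = \frac{754}{31} + 1495916 = \frac{46374150}{31}$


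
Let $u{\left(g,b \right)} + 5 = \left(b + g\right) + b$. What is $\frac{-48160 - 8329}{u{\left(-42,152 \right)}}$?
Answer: $- \frac{56489}{257} \approx -219.8$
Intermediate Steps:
$u{\left(g,b \right)} = -5 + g + 2 b$ ($u{\left(g,b \right)} = -5 + \left(\left(b + g\right) + b\right) = -5 + \left(g + 2 b\right) = -5 + g + 2 b$)
$\frac{-48160 - 8329}{u{\left(-42,152 \right)}} = \frac{-48160 - 8329}{-5 - 42 + 2 \cdot 152} = - \frac{56489}{-5 - 42 + 304} = - \frac{56489}{257}$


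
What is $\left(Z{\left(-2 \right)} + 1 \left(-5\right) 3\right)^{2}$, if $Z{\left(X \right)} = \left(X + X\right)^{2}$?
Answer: $1$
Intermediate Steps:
$Z{\left(X \right)} = 4 X^{2}$ ($Z{\left(X \right)} = \left(2 X\right)^{2} = 4 X^{2}$)
$\left(Z{\left(-2 \right)} + 1 \left(-5\right) 3\right)^{2} = \left(4 \left(-2\right)^{2} + 1 \left(-5\right) 3\right)^{2} = \left(4 \cdot 4 - 15\right)^{2} = \left(16 - 15\right)^{2} = 1^{2} = 1$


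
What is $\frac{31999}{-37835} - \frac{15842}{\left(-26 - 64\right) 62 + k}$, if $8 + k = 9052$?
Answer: $- \frac{355113303}{65530220} \approx -5.4191$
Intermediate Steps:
$k = 9044$ ($k = -8 + 9052 = 9044$)
$\frac{31999}{-37835} - \frac{15842}{\left(-26 - 64\right) 62 + k} = \frac{31999}{-37835} - \frac{15842}{\left(-26 - 64\right) 62 + 9044} = 31999 \left(- \frac{1}{37835}\right) - \frac{15842}{\left(-90\right) 62 + 9044} = - \frac{31999}{37835} - \frac{15842}{-5580 + 9044} = - \frac{31999}{37835} - \frac{15842}{3464} = - \frac{31999}{37835} - \frac{7921}{1732} = - \frac{355113303}{65530220}$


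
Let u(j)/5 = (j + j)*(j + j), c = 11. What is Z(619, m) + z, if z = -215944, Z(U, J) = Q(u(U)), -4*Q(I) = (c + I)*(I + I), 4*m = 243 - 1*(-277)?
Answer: -29362512747854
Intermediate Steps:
m = 130 (m = (243 - 1*(-277))/4 = (243 + 277)/4 = (¼)*520 = 130)
u(j) = 20*j² (u(j) = 5*((j + j)*(j + j)) = 5*((2*j)*(2*j)) = 5*(4*j²) = 20*j²)
Q(I) = -I*(11 + I)/2 (Q(I) = -(11 + I)*(I + I)/4 = -(11 + I)*2*I/4 = -I*(11 + I)/2)
Z(U, J) = -10*U²*(11 + 20*U²) (Z(U, J) = -20*U²*(11 + 20*U²)/2 = -10*U²*(11 + 20*U²))
Z(619, m) + z = 619²*(-110 - 200*619²) - 215944 = 383161*(-110 - 200*383161) - 215944 = 383161*(-110 - 76632200) - 215944 = 383161*(-76632310) - 215944 = -29362512531910 - 215944 = -29362512747854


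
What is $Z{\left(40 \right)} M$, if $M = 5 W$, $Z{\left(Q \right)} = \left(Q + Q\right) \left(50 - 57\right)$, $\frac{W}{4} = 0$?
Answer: $0$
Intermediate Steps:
$W = 0$ ($W = 4 \cdot 0 = 0$)
$Z{\left(Q \right)} = - 14 Q$ ($Z{\left(Q \right)} = 2 Q \left(-7\right) = - 14 Q$)
$M = 0$ ($M = 5 \cdot 0 = 0$)
$Z{\left(40 \right)} M = \left(-14\right) 40 \cdot 0 = \left(-560\right) 0 = 0$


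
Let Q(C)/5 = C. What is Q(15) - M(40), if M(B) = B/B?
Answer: 74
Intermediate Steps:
M(B) = 1
Q(C) = 5*C
Q(15) - M(40) = 5*15 - 1*1 = 75 - 1 = 74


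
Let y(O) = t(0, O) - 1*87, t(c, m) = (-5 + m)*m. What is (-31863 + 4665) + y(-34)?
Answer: -25959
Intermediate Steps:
t(c, m) = m*(-5 + m)
y(O) = -87 + O*(-5 + O) (y(O) = O*(-5 + O) - 1*87 = O*(-5 + O) - 87 = -87 + O*(-5 + O))
(-31863 + 4665) + y(-34) = (-31863 + 4665) + (-87 - 34*(-5 - 34)) = -27198 + (-87 - 34*(-39)) = -27198 + (-87 + 1326) = -27198 + 1239 = -25959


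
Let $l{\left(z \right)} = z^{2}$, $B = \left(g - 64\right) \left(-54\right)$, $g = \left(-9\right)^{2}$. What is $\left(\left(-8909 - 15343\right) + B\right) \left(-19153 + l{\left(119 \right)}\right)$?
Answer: $125648640$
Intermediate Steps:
$g = 81$
$B = -918$ ($B = \left(81 - 64\right) \left(-54\right) = 17 \left(-54\right) = -918$)
$\left(\left(-8909 - 15343\right) + B\right) \left(-19153 + l{\left(119 \right)}\right) = \left(\left(-8909 - 15343\right) - 918\right) \left(-19153 + 119^{2}\right) = \left(-24252 - 918\right) \left(-19153 + 14161\right) = \left(-25170\right) \left(-4992\right) = 125648640$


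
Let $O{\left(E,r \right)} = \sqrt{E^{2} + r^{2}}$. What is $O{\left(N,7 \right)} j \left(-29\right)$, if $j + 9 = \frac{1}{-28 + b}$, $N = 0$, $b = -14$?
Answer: $\frac{10991}{6} \approx 1831.8$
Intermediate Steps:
$j = - \frac{379}{42}$ ($j = -9 + \frac{1}{-28 - 14} = -9 + \frac{1}{-42} = -9 - \frac{1}{42} = - \frac{379}{42} \approx -9.0238$)
$O{\left(N,7 \right)} j \left(-29\right) = \sqrt{0^{2} + 7^{2}} \left(- \frac{379}{42}\right) \left(-29\right) = \sqrt{0 + 49} \left(- \frac{379}{42}\right) \left(-29\right) = \sqrt{49} \left(- \frac{379}{42}\right) \left(-29\right) = 7 \left(- \frac{379}{42}\right) \left(-29\right) = \left(- \frac{379}{6}\right) \left(-29\right) = \frac{10991}{6}$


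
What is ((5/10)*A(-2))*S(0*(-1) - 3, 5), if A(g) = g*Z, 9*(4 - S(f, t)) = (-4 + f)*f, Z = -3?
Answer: 5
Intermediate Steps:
S(f, t) = 4 - f*(-4 + f)/9 (S(f, t) = 4 - (-4 + f)*f/9 = 4 - f*(-4 + f)/9)
A(g) = -3*g (A(g) = g*(-3) = -3*g)
((5/10)*A(-2))*S(0*(-1) - 3, 5) = ((5/10)*(-3*(-2)))*(4 - (0*(-1) - 3)²/9 + 4*(0*(-1) - 3)/9) = ((5*(⅒))*6)*(4 - (0 - 3)²/9 + 4*(0 - 3)/9) = ((½)*6)*(4 - ⅑*(-3)² + (4/9)*(-3)) = 3*(4 - ⅑*9 - 4/3) = 3*(4 - 1 - 4/3) = 3*(5/3) = 5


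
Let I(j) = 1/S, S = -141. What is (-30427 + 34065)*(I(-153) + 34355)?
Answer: 17622668452/141 ≈ 1.2498e+8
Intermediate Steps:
I(j) = -1/141 (I(j) = 1/(-141) = -1/141)
(-30427 + 34065)*(I(-153) + 34355) = (-30427 + 34065)*(-1/141 + 34355) = 3638*(4844054/141) = 17622668452/141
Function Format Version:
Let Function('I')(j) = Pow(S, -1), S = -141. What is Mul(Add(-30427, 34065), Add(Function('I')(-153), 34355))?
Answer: Rational(17622668452, 141) ≈ 1.2498e+8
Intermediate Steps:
Function('I')(j) = Rational(-1, 141) (Function('I')(j) = Pow(-141, -1) = Rational(-1, 141))
Mul(Add(-30427, 34065), Add(Function('I')(-153), 34355)) = Mul(Add(-30427, 34065), Add(Rational(-1, 141), 34355)) = Mul(3638, Rational(4844054, 141)) = Rational(17622668452, 141)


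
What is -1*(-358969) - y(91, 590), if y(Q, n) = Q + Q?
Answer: 358787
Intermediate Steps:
y(Q, n) = 2*Q
-1*(-358969) - y(91, 590) = -1*(-358969) - 2*91 = 358969 - 1*182 = 358969 - 182 = 358787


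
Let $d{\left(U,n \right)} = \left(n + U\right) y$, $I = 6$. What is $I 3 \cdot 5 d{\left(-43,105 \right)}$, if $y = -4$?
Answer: $-22320$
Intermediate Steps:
$d{\left(U,n \right)} = - 4 U - 4 n$ ($d{\left(U,n \right)} = \left(n + U\right) \left(-4\right) = \left(U + n\right) \left(-4\right) = - 4 U - 4 n$)
$I 3 \cdot 5 d{\left(-43,105 \right)} = 6 \cdot 3 \cdot 5 \left(\left(-4\right) \left(-43\right) - 420\right) = 18 \cdot 5 \left(172 - 420\right) = 90 \left(-248\right) = -22320$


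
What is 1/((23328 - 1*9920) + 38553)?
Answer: 1/51961 ≈ 1.9245e-5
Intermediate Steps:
1/((23328 - 1*9920) + 38553) = 1/((23328 - 9920) + 38553) = 1/(13408 + 38553) = 1/51961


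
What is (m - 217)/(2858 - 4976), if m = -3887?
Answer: 684/353 ≈ 1.9377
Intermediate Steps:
(m - 217)/(2858 - 4976) = (-3887 - 217)/(2858 - 4976) = -4104/(-2118) = -4104*(-1/2118) = 684/353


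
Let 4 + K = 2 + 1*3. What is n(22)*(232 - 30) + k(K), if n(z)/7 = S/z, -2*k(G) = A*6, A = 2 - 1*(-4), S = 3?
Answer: 1923/11 ≈ 174.82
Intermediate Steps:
A = 6 (A = 2 + 4 = 6)
K = 1 (K = -4 + (2 + 1*3) = -4 + (2 + 3) = -4 + 5 = 1)
k(G) = -18 (k(G) = -3*6 = -½*36 = -18)
n(z) = 21/z (n(z) = 7*(3/z) = 21/z)
n(22)*(232 - 30) + k(K) = (21/22)*(232 - 30) - 18 = (21*(1/22))*202 - 18 = (21/22)*202 - 18 = 2121/11 - 18 = 1923/11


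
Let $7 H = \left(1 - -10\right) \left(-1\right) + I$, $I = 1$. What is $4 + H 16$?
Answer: $- \frac{132}{7} \approx -18.857$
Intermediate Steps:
$H = - \frac{10}{7}$ ($H = \frac{\left(1 - -10\right) \left(-1\right) + 1}{7} = \frac{\left(1 + 10\right) \left(-1\right) + 1}{7} = \frac{11 \left(-1\right) + 1}{7} = \frac{-11 + 1}{7} = \frac{1}{7} \left(-10\right) = - \frac{10}{7} \approx -1.4286$)
$4 + H 16 = 4 - \frac{160}{7} = - \frac{132}{7}$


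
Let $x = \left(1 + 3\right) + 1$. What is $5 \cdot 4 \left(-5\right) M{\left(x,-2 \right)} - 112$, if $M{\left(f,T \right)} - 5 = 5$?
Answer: $-1112$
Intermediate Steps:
$x = 5$ ($x = 4 + 1 = 5$)
$M{\left(f,T \right)} = 10$ ($M{\left(f,T \right)} = 5 + 5 = 10$)
$5 \cdot 4 \left(-5\right) M{\left(x,-2 \right)} - 112 = 5 \cdot 4 \left(-5\right) 10 - 112 = 20 \left(-5\right) 10 - 112 = \left(-100\right) 10 - 112 = -1000 - 112 = -1112$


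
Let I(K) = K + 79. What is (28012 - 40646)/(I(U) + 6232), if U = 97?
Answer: -6317/3204 ≈ -1.9716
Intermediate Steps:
I(K) = 79 + K
(28012 - 40646)/(I(U) + 6232) = (28012 - 40646)/((79 + 97) + 6232) = -12634/(176 + 6232) = -12634/6408 = -12634*1/6408 = -6317/3204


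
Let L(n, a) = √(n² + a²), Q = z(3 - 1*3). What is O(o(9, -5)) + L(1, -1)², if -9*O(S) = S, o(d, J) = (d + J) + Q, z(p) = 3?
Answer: 11/9 ≈ 1.2222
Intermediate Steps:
Q = 3
o(d, J) = 3 + J + d (o(d, J) = (d + J) + 3 = (J + d) + 3 = 3 + J + d)
O(S) = -S/9
L(n, a) = √(a² + n²)
O(o(9, -5)) + L(1, -1)² = -(3 - 5 + 9)/9 + (√((-1)² + 1²))² = -⅑*7 + (√(1 + 1))² = -7/9 + (√2)² = -7/9 + 2 = 11/9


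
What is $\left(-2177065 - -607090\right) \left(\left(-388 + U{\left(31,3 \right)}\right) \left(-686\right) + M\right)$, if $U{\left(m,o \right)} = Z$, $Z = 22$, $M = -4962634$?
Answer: $7397028271050$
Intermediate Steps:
$U{\left(m,o \right)} = 22$
$\left(-2177065 - -607090\right) \left(\left(-388 + U{\left(31,3 \right)}\right) \left(-686\right) + M\right) = \left(-2177065 - -607090\right) \left(\left(-388 + 22\right) \left(-686\right) - 4962634\right) = \left(-2177065 + 607090\right) \left(\left(-366\right) \left(-686\right) - 4962634\right) = - 1569975 \left(251076 - 4962634\right) = \left(-1569975\right) \left(-4711558\right) = 7397028271050$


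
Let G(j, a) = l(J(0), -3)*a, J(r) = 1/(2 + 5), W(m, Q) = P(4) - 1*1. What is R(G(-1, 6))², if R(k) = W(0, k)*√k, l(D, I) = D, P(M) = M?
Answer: 54/7 ≈ 7.7143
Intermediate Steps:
W(m, Q) = 3 (W(m, Q) = 4 - 1*1 = 4 - 1 = 3)
J(r) = ⅐ (J(r) = 1/7 = ⅐)
G(j, a) = a/7
R(k) = 3*√k
R(G(-1, 6))² = (3*√((⅐)*6))² = (3*√(6/7))² = (3*(√42/7))² = (3*√42/7)² = 54/7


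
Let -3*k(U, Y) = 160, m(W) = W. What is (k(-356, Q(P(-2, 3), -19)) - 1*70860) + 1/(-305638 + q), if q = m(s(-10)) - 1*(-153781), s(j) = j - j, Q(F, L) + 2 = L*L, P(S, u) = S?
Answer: -10768686061/151857 ≈ -70913.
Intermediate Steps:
Q(F, L) = -2 + L² (Q(F, L) = -2 + L*L = -2 + L²)
s(j) = 0
q = 153781 (q = 0 - 1*(-153781) = 0 + 153781 = 153781)
k(U, Y) = -160/3 (k(U, Y) = -⅓*160 = -160/3)
(k(-356, Q(P(-2, 3), -19)) - 1*70860) + 1/(-305638 + q) = (-160/3 - 1*70860) + 1/(-305638 + 153781) = (-160/3 - 70860) + 1/(-151857) = -212740/3 - 1/151857 = -10768686061/151857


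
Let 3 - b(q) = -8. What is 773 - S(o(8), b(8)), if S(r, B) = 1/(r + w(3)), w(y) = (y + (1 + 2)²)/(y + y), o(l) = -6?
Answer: 3093/4 ≈ 773.25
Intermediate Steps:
w(y) = (9 + y)/(2*y) (w(y) = (y + 3²)/((2*y)) = (y + 9)*(1/(2*y)) = (9 + y)*(1/(2*y)) = (9 + y)/(2*y))
b(q) = 11 (b(q) = 3 - 1*(-8) = 3 + 8 = 11)
S(r, B) = 1/(2 + r) (S(r, B) = 1/(r + (½)*(9 + 3)/3) = 1/(r + (½)*(⅓)*12) = 1/(r + 2) = 1/(2 + r))
773 - S(o(8), b(8)) = 773 - 1/(2 - 6) = 773 - 1/(-4) = 773 - 1*(-¼) = 773 + ¼ = 3093/4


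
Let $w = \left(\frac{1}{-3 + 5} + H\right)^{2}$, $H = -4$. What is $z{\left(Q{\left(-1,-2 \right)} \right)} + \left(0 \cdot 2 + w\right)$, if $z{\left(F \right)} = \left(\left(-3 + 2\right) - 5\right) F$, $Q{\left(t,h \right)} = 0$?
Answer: $\frac{49}{4} \approx 12.25$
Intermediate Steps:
$z{\left(F \right)} = - 6 F$ ($z{\left(F \right)} = \left(-1 - 5\right) F = - 6 F$)
$w = \frac{49}{4}$ ($w = \left(\frac{1}{-3 + 5} - 4\right)^{2} = \left(\frac{1}{2} - 4\right)^{2} = \left(- \frac{7}{2}\right)^{2} = \frac{49}{4} \approx 12.25$)
$z{\left(Q{\left(-1,-2 \right)} \right)} + \left(0 \cdot 2 + w\right) = \left(-6\right) 0 + \left(0 \cdot 2 + \frac{49}{4}\right) = 0 + \left(0 + \frac{49}{4}\right) = 0 + \frac{49}{4} = \frac{49}{4}$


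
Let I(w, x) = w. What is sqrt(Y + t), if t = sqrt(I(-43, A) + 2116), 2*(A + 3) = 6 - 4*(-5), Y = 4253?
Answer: sqrt(4253 + sqrt(2073)) ≈ 65.563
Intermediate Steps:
A = 10 (A = -3 + (6 - 4*(-5))/2 = -3 + (6 + 20)/2 = -3 + (1/2)*26 = -3 + 13 = 10)
t = sqrt(2073) (t = sqrt(-43 + 2116) = sqrt(2073) ≈ 45.530)
sqrt(Y + t) = sqrt(4253 + sqrt(2073))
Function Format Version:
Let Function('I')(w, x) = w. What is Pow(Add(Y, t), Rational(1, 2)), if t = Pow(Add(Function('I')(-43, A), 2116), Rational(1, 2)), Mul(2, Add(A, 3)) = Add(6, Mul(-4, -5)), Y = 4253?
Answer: Pow(Add(4253, Pow(2073, Rational(1, 2))), Rational(1, 2)) ≈ 65.563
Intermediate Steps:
A = 10 (A = Add(-3, Mul(Rational(1, 2), Add(6, Mul(-4, -5)))) = Add(-3, Mul(Rational(1, 2), Add(6, 20))) = Add(-3, Mul(Rational(1, 2), 26)) = Add(-3, 13) = 10)
t = Pow(2073, Rational(1, 2)) (t = Pow(Add(-43, 2116), Rational(1, 2)) = Pow(2073, Rational(1, 2)) ≈ 45.530)
Pow(Add(Y, t), Rational(1, 2)) = Pow(Add(4253, Pow(2073, Rational(1, 2))), Rational(1, 2))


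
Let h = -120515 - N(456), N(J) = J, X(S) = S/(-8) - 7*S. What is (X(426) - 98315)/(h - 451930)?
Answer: 405401/2291604 ≈ 0.17691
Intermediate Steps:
X(S) = -57*S/8 (X(S) = S*(-⅛) - 7*S = -S/8 - 7*S = -57*S/8)
h = -120971 (h = -120515 - 1*456 = -120515 - 456 = -120971)
(X(426) - 98315)/(h - 451930) = (-57/8*426 - 98315)/(-120971 - 451930) = (-12141/4 - 98315)/(-572901) = -405401/4*(-1/572901) = 405401/2291604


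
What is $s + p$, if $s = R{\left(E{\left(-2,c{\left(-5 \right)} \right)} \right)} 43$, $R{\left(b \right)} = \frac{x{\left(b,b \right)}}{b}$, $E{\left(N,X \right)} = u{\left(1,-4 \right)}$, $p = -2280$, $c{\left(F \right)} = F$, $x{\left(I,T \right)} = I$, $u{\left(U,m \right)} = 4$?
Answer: $-2237$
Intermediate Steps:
$E{\left(N,X \right)} = 4$
$R{\left(b \right)} = 1$ ($R{\left(b \right)} = \frac{b}{b} = 1$)
$s = 43$ ($s = 1 \cdot 43 = 43$)
$s + p = 43 - 2280 = -2237$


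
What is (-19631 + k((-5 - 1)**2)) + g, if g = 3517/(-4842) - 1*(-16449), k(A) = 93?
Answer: -14960455/4842 ≈ -3089.7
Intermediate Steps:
g = 79642541/4842 (g = 3517*(-1/4842) + 16449 = -3517/4842 + 16449 = 79642541/4842 ≈ 16448.)
(-19631 + k((-5 - 1)**2)) + g = (-19631 + 93) + 79642541/4842 = -19538 + 79642541/4842 = -14960455/4842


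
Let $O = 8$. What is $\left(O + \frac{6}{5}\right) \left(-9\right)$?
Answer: $- \frac{414}{5} \approx -82.8$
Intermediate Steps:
$\left(O + \frac{6}{5}\right) \left(-9\right) = \left(8 + \frac{6}{5}\right) \left(-9\right) = \frac{46}{5} \left(-9\right) = - \frac{414}{5}$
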